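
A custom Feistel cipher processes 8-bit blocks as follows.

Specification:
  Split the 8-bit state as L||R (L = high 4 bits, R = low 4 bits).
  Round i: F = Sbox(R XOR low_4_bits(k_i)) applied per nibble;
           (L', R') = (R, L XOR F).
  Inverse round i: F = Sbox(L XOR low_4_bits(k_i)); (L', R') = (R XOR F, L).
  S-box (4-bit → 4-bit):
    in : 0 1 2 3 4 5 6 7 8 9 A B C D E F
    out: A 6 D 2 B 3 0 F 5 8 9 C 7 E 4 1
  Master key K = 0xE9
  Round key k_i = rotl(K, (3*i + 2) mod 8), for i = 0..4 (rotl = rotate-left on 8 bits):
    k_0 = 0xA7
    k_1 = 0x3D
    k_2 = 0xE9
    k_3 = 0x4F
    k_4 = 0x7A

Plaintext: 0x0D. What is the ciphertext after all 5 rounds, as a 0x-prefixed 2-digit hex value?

s_0 = plaintext = 0x0D
s_1 = Round(s_0, k_0) = 0xD9
s_2 = Round(s_1, k_1) = 0x96
s_3 = Round(s_2, k_2) = 0x68
s_4 = Round(s_3, k_3) = 0x89
s_5 = Round(s_4, k_4) = 0x9A

0x9A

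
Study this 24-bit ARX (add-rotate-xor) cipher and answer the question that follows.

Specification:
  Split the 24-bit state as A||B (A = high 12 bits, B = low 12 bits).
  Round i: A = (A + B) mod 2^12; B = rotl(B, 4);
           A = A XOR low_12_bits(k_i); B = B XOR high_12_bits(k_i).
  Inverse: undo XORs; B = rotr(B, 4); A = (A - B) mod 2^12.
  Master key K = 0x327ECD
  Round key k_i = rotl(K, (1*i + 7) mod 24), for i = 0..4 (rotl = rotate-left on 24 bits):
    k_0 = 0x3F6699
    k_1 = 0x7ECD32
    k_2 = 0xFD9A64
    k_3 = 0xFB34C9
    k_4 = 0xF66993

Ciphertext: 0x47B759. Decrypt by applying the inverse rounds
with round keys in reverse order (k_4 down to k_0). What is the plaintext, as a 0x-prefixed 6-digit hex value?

0xA66722

s_0 = ciphertext = 0x47B759
s_1 = InvRound(s_0, k_4) = 0xE65F83
s_2 = InvRound(s_1, k_3) = 0xAA9003
s_3 = InvRound(s_2, k_2) = 0x5D0AFD
s_4 = InvRound(s_3, k_1) = 0x7111D1
s_5 = InvRound(s_4, k_0) = 0xA66722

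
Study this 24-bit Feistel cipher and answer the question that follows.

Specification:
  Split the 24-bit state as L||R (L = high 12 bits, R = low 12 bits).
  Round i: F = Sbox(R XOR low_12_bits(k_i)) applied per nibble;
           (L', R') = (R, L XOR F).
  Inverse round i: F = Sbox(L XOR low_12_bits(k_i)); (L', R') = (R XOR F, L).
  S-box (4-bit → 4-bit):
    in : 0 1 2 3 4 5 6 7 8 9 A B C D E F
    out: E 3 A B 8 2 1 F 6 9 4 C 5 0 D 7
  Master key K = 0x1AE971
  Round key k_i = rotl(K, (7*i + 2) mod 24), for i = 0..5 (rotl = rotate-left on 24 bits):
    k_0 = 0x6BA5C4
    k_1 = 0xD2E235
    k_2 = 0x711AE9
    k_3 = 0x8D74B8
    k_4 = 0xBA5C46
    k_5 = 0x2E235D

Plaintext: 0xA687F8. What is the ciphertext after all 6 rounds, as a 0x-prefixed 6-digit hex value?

0xF8749E

s_0 = plaintext = 0xA687F8
s_1 = Round(s_0, k_0) = 0x7F80DD
s_2 = Round(s_1, k_1) = 0x0DDD2E
s_3 = Round(s_2, k_2) = 0xD2EF82
s_4 = Round(s_3, k_3) = 0xF8219A
s_5 = Round(s_4, k_4) = 0x19AF87
s_6 = Round(s_5, k_5) = 0xF8749E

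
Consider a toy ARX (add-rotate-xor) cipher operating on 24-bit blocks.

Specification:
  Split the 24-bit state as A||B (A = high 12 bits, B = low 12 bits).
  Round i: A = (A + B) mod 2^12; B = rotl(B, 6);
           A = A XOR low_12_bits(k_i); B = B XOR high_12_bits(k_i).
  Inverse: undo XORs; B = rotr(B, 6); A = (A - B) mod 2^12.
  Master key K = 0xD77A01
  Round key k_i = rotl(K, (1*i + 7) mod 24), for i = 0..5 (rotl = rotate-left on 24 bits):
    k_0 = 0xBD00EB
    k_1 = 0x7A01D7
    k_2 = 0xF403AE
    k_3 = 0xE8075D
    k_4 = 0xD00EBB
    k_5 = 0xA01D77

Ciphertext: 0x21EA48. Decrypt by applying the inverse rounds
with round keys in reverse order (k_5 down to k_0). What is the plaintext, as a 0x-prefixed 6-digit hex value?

s_0 = ciphertext = 0x21EA48
s_1 = InvRound(s_0, k_5) = 0xD28241
s_2 = InvRound(s_1, k_4) = 0x31607D
s_3 = InvRound(s_2, k_3) = 0x4D0F7B
s_4 = InvRound(s_3, k_2) = 0x8BEEC0
s_5 = InvRound(s_4, k_1) = 0x144825
s_6 = InvRound(s_5, k_0) = 0x460D4F

0x460D4F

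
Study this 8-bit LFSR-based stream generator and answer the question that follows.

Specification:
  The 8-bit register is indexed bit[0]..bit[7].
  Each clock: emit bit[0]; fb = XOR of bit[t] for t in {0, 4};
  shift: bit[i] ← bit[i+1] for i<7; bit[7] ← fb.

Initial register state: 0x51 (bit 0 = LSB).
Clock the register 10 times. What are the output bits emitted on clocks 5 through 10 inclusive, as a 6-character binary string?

reg_0 = 0x51
clock 1: out=1, reg = 0x28
clock 2: out=0, reg = 0x14
clock 3: out=0, reg = 0x8A
clock 4: out=0, reg = 0x45
clock 5: out=1, reg = 0xA2
clock 6: out=0, reg = 0x51
clock 7: out=1, reg = 0x28
clock 8: out=0, reg = 0x14
clock 9: out=0, reg = 0x8A
clock 10: out=0, reg = 0x45

101000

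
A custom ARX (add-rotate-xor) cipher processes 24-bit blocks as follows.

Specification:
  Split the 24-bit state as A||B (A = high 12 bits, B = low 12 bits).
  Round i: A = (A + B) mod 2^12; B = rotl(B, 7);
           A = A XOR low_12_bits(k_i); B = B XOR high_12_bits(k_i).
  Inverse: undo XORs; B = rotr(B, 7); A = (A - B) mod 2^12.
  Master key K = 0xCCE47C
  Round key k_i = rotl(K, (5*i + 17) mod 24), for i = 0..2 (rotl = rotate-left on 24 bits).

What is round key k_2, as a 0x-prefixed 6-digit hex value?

0x6723E6

K = 0xCCE47C
k_0 = rotl(K, (5*0+17) mod 24) = rotl(K, 17) = 0xF999C8
k_1 = rotl(K, (5*1+17) mod 24) = rotl(K, 22) = 0x33391F
k_2 = rotl(K, (5*2+17) mod 24) = rotl(K, 3) = 0x6723E6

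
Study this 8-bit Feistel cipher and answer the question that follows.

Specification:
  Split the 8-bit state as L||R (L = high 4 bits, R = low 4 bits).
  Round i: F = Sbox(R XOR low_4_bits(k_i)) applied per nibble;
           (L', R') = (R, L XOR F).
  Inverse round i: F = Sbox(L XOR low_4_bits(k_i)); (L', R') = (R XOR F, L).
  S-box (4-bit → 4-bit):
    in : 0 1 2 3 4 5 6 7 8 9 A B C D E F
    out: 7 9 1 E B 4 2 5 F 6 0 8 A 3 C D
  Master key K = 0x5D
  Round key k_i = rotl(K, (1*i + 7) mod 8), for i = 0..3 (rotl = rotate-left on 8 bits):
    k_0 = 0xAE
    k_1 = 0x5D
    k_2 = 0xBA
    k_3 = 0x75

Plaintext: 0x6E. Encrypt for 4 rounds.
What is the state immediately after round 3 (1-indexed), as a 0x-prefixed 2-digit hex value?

0x4D

s_0 = plaintext = 0x6E
s_1 = Round(s_0, k_0) = 0xE1
s_2 = Round(s_1, k_1) = 0x14
s_3 = Round(s_2, k_2) = 0x4D
s_4 = Round(s_3, k_3) = 0xDB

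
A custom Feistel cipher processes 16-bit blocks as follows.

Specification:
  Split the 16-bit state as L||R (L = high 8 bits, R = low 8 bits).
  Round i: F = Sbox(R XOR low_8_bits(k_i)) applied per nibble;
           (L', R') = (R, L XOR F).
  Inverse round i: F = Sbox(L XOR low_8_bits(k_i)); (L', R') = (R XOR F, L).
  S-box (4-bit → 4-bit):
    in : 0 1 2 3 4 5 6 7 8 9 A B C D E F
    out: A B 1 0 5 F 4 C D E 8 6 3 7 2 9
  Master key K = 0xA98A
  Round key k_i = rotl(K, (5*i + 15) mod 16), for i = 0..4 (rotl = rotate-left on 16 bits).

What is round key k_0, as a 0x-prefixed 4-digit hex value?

0x54C5

K = 0xA98A
k_0 = rotl(K, (5*0+15) mod 16) = rotl(K, 15) = 0x54C5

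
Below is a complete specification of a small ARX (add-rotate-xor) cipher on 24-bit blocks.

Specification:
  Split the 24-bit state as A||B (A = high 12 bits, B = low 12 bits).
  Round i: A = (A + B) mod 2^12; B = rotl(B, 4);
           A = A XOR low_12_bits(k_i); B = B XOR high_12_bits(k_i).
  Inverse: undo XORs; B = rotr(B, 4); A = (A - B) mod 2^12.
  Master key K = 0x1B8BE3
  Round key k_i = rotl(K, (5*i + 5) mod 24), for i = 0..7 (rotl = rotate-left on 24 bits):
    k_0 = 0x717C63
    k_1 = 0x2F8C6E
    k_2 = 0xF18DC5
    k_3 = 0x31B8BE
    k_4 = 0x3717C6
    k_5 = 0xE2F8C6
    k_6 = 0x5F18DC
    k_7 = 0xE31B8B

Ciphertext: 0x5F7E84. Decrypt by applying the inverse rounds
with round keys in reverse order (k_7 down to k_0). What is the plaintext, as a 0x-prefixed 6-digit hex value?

0x50DFE9

s_0 = ciphertext = 0x5F7E84
s_1 = InvRound(s_0, k_7) = 0x97150B
s_2 = InvRound(s_1, k_6) = 0x79EA0F
s_3 = InvRound(s_2, k_5) = 0xF16042
s_4 = InvRound(s_3, k_4) = 0x59D333
s_5 = InvRound(s_4, k_3) = 0x521802
s_6 = InvRound(s_5, k_2) = 0xE73A71
s_7 = InvRound(s_6, k_1) = 0x895988
s_8 = InvRound(s_7, k_0) = 0x50DFE9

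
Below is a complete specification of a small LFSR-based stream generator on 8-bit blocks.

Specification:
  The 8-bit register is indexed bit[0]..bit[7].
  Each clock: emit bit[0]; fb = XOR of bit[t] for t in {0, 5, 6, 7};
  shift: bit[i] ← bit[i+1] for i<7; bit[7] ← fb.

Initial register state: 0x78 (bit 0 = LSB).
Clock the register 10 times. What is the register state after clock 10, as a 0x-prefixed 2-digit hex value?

reg_0 = 0x78
clock 1: out=0, reg = 0x3C
clock 2: out=0, reg = 0x9E
clock 3: out=0, reg = 0xCF
clock 4: out=1, reg = 0xE7
clock 5: out=1, reg = 0x73
clock 6: out=1, reg = 0xB9
clock 7: out=1, reg = 0xDC
clock 8: out=0, reg = 0x6E
clock 9: out=0, reg = 0x37
clock 10: out=1, reg = 0x1B

0x1B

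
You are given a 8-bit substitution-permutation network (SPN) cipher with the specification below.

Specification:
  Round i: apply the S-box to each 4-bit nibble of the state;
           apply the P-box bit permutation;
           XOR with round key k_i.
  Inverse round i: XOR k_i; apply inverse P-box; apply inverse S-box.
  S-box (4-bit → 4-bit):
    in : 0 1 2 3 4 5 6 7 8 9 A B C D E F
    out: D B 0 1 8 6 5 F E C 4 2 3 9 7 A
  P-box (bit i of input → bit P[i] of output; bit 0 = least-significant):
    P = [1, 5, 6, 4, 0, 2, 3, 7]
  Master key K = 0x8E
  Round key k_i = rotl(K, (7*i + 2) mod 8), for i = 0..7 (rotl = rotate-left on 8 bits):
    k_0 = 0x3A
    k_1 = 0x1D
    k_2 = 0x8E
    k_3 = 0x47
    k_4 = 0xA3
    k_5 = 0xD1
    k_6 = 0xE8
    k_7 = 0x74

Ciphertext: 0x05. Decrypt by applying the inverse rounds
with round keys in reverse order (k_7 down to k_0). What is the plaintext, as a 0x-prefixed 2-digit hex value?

s_0 = ciphertext = 0x05
s_1 = InvRound(s_0, k_7) = 0x38
s_2 = InvRound(s_1, k_6) = 0x49
s_3 = InvRound(s_2, k_5) = 0x94
s_4 = InvRound(s_3, k_4) = 0xC1
s_5 = InvRound(s_4, k_3) = 0xF3
s_6 = InvRound(s_5, k_2) = 0xE8
s_7 = InvRound(s_6, k_1) = 0x18
s_8 = InvRound(s_7, k_0) = 0x2C

0x2C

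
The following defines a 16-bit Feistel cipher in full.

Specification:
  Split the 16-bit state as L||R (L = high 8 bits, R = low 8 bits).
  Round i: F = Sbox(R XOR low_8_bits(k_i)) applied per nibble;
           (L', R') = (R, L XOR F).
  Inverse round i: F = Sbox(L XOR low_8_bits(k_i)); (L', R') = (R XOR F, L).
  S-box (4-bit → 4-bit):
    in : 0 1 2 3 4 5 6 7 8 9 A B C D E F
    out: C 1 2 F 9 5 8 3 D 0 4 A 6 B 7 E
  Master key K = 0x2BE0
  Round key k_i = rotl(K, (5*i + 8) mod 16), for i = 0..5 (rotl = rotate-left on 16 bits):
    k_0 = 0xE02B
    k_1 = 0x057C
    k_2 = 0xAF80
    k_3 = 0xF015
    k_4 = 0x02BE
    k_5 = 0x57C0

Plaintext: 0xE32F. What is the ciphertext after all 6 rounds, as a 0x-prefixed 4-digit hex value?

s_0 = plaintext = 0xE32F
s_1 = Round(s_0, k_0) = 0x2F2A
s_2 = Round(s_1, k_1) = 0x2A77
s_3 = Round(s_2, k_2) = 0x77C9
s_4 = Round(s_3, k_3) = 0xC9C1
s_5 = Round(s_4, k_4) = 0xC1F7
s_6 = Round(s_5, k_5) = 0xF732

0xF732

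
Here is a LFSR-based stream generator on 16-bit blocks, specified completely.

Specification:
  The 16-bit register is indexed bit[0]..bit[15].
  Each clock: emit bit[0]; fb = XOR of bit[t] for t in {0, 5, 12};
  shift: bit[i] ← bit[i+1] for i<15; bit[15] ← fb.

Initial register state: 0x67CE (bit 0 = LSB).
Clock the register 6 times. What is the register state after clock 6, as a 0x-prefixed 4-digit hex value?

0x599F

reg_0 = 0x67CE
clock 1: out=0, reg = 0x33E7
clock 2: out=1, reg = 0x99F3
clock 3: out=1, reg = 0xCCF9
clock 4: out=1, reg = 0x667C
clock 5: out=0, reg = 0xB33E
clock 6: out=0, reg = 0x599F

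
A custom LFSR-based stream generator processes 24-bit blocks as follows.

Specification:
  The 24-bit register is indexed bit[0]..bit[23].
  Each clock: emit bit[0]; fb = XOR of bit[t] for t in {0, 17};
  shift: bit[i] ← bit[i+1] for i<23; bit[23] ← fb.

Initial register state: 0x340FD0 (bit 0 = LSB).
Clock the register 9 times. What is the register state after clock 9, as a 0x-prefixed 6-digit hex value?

reg_0 = 0x340FD0
clock 1: out=0, reg = 0x1A07E8
clock 2: out=0, reg = 0x8D03F4
clock 3: out=0, reg = 0x4681FA
clock 4: out=0, reg = 0xA340FD
clock 5: out=1, reg = 0x51A07E
clock 6: out=0, reg = 0x28D03F
clock 7: out=1, reg = 0x94681F
clock 8: out=1, reg = 0xCA340F
clock 9: out=1, reg = 0x651A07

0x651A07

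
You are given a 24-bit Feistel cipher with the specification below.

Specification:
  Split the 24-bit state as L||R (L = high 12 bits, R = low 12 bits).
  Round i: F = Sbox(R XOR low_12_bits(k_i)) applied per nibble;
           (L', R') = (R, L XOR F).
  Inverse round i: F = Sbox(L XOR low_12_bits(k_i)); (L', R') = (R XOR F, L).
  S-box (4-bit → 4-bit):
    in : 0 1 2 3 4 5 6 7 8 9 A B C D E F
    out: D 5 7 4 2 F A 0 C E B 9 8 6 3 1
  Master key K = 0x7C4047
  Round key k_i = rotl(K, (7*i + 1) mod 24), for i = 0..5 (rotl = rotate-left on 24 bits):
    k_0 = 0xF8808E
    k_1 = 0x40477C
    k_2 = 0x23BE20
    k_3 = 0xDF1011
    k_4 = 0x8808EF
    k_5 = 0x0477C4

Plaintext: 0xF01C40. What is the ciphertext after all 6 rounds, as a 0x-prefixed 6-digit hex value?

0x27E428

s_0 = plaintext = 0xF01C40
s_1 = Round(s_0, k_0) = 0xC40782
s_2 = Round(s_1, k_1) = 0x782153
s_3 = Round(s_2, k_2) = 0x153686
s_4 = Round(s_3, k_3) = 0x686BB3
s_5 = Round(s_4, k_4) = 0xBB327E
s_6 = Round(s_5, k_5) = 0x27E428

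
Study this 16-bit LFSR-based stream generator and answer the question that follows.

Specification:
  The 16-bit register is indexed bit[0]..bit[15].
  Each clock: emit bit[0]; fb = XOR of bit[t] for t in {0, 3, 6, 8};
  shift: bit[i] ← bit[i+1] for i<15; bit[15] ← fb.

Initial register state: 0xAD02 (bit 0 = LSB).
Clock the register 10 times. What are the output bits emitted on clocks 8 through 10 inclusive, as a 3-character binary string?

010

reg_0 = 0xAD02
clock 1: out=0, reg = 0xD681
clock 2: out=1, reg = 0xEB40
clock 3: out=0, reg = 0x75A0
clock 4: out=0, reg = 0xBAD0
clock 5: out=0, reg = 0xDD68
clock 6: out=0, reg = 0xEEB4
clock 7: out=0, reg = 0x775A
clock 8: out=0, reg = 0xBBAD
clock 9: out=1, reg = 0xDDD6
clock 10: out=0, reg = 0x6EEB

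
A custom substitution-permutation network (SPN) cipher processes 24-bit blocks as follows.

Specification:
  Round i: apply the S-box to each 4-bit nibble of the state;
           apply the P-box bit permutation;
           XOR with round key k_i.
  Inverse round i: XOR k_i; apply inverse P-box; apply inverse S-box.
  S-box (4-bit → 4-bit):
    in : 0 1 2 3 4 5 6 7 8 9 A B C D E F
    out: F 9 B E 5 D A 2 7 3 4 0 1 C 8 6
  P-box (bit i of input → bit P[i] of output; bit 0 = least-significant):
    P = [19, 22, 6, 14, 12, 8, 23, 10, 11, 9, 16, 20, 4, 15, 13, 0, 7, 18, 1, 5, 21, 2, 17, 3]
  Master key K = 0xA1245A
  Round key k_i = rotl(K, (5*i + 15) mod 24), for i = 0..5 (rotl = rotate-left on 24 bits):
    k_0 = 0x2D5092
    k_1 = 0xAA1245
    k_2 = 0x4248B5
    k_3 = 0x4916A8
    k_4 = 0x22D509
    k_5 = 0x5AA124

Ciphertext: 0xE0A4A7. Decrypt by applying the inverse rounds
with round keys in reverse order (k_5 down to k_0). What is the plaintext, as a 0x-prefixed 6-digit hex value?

0xC05FB6

s_0 = ciphertext = 0xE0A4A7
s_1 = InvRound(s_0, k_5) = 0x44EE3C
s_2 = InvRound(s_1, k_4) = 0x865997
s_3 = InvRound(s_2, k_3) = 0x331832
s_4 = InvRound(s_3, k_2) = 0x94EDC6
s_5 = InvRound(s_4, k_1) = 0x483221
s_6 = InvRound(s_5, k_0) = 0xC05FB6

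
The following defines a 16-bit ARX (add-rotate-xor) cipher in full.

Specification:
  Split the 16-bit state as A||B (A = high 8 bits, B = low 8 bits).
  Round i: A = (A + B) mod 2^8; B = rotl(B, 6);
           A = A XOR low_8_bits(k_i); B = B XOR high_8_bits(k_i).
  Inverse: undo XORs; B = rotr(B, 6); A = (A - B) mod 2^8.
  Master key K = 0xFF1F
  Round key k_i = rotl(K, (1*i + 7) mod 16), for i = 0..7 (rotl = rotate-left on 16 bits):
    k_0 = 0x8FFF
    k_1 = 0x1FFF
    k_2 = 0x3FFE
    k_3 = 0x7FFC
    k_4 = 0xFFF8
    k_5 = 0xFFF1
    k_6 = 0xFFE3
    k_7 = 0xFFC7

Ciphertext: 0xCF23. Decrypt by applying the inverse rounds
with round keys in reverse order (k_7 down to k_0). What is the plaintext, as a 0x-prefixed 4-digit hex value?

0xD35C

s_0 = ciphertext = 0xCF23
s_1 = InvRound(s_0, k_7) = 0x9573
s_2 = InvRound(s_1, k_6) = 0x4432
s_3 = InvRound(s_2, k_5) = 0x7E37
s_4 = InvRound(s_3, k_4) = 0x6323
s_5 = InvRound(s_4, k_3) = 0x2E71
s_6 = InvRound(s_5, k_2) = 0x9739
s_7 = InvRound(s_6, k_1) = 0xD098
s_8 = InvRound(s_7, k_0) = 0xD35C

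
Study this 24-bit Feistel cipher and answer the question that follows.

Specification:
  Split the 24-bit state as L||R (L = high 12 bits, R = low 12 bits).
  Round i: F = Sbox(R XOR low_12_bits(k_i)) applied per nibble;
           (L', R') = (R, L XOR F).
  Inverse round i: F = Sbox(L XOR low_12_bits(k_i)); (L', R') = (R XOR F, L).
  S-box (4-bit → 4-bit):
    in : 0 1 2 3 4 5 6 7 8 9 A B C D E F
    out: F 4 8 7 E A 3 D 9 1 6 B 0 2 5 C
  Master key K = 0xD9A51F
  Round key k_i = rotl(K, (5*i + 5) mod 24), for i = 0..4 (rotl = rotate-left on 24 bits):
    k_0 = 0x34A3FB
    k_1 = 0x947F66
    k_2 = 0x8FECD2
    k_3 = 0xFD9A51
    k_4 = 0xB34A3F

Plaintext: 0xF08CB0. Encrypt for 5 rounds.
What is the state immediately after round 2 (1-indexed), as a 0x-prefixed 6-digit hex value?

s_0 = plaintext = 0xF08CB0
s_1 = Round(s_0, k_0) = 0xCB03E3
s_2 = Round(s_1, k_1) = 0x3E3C2A
s_3 = Round(s_2, k_2) = 0xC2AC2A
s_4 = Round(s_3, k_3) = 0xC2AFF1
s_5 = Round(s_4, k_4) = 0xFF162F

0x3E3C2A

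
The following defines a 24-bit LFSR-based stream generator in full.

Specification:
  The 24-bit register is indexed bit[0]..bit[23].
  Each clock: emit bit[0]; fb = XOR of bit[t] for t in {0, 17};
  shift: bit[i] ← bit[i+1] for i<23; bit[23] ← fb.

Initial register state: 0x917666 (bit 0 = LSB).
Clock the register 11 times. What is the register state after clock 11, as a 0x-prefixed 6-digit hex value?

0x25D22E

reg_0 = 0x917666
clock 1: out=0, reg = 0x48BB33
clock 2: out=1, reg = 0xA45D99
clock 3: out=1, reg = 0xD22ECC
clock 4: out=0, reg = 0xE91766
clock 5: out=0, reg = 0x748BB3
clock 6: out=1, reg = 0xBA45D9
clock 7: out=1, reg = 0x5D22EC
clock 8: out=0, reg = 0x2E9176
clock 9: out=0, reg = 0x9748BB
clock 10: out=1, reg = 0x4BA45D
clock 11: out=1, reg = 0x25D22E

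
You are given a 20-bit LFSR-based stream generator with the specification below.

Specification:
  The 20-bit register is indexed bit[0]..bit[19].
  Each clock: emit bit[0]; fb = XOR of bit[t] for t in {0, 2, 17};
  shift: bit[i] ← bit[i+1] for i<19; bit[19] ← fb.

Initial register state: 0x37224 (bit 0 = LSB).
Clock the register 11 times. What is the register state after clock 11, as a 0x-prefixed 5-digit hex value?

0x1986E

reg_0 = 0x37224
clock 1: out=0, reg = 0x1B912
clock 2: out=0, reg = 0x0DC89
clock 3: out=1, reg = 0x86E44
clock 4: out=0, reg = 0xC3722
clock 5: out=0, reg = 0x61B91
clock 6: out=1, reg = 0x30DC8
clock 7: out=0, reg = 0x986E4
clock 8: out=0, reg = 0xCC372
clock 9: out=0, reg = 0x661B9
clock 10: out=1, reg = 0x330DC
clock 11: out=0, reg = 0x1986E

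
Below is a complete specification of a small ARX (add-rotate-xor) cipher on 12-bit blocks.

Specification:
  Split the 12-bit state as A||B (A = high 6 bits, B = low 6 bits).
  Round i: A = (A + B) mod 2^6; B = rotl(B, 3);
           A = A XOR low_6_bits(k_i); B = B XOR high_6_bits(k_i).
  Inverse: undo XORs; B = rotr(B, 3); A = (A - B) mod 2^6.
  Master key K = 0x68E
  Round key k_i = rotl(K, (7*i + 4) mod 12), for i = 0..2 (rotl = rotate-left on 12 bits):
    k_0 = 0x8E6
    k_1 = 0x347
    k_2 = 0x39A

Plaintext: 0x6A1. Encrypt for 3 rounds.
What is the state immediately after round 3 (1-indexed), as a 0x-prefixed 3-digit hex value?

0x848

s_0 = plaintext = 0x6A1
s_1 = Round(s_0, k_0) = 0x76F
s_2 = Round(s_1, k_1) = 0x2F0
s_3 = Round(s_2, k_2) = 0x848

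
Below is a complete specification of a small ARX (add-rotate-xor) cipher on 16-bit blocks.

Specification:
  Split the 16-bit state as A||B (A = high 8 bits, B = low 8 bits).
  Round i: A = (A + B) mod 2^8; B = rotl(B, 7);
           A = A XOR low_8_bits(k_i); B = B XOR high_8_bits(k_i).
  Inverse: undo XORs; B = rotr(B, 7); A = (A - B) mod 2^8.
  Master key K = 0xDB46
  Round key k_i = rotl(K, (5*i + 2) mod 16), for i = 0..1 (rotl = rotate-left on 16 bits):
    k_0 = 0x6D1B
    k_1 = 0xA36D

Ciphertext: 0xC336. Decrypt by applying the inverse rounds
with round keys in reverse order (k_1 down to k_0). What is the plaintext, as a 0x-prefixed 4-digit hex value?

0x0C8C

s_0 = ciphertext = 0xC336
s_1 = InvRound(s_0, k_1) = 0x832B
s_2 = InvRound(s_1, k_0) = 0x0C8C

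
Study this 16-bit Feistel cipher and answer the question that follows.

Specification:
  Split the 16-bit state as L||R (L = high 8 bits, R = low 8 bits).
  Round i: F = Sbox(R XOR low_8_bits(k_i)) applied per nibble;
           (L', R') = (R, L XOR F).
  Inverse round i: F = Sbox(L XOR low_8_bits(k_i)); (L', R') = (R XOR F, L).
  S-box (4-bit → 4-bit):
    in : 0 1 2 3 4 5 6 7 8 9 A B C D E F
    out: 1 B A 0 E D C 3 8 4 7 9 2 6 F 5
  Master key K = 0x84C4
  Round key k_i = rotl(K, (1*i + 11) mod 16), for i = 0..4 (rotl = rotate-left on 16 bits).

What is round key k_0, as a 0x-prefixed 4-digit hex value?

K = 0x84C4
k_0 = rotl(K, (1*0+11) mod 16) = rotl(K, 11) = 0x2426

0x2426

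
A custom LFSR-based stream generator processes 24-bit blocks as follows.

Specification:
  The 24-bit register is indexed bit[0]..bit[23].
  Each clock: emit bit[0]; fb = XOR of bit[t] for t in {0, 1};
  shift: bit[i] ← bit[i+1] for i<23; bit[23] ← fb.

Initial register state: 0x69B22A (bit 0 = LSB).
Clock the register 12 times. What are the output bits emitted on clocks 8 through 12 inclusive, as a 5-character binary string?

00100

reg_0 = 0x69B22A
clock 1: out=0, reg = 0xB4D915
clock 2: out=1, reg = 0xDA6C8A
clock 3: out=0, reg = 0xED3645
clock 4: out=1, reg = 0xF69B22
clock 5: out=0, reg = 0xFB4D91
clock 6: out=1, reg = 0xFDA6C8
clock 7: out=0, reg = 0x7ED364
clock 8: out=0, reg = 0x3F69B2
clock 9: out=0, reg = 0x9FB4D9
clock 10: out=1, reg = 0xCFDA6C
clock 11: out=0, reg = 0x67ED36
clock 12: out=0, reg = 0xB3F69B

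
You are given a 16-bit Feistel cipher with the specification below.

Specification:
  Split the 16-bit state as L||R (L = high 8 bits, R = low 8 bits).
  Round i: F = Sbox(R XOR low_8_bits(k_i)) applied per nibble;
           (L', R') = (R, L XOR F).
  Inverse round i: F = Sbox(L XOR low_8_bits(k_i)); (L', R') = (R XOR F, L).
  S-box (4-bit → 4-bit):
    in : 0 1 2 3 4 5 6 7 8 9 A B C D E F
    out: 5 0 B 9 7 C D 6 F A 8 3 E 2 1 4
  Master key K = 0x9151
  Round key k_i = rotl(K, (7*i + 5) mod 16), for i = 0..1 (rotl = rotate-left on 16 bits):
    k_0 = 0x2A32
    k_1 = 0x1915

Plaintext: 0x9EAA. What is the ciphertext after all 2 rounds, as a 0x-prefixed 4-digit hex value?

0x311D

s_0 = plaintext = 0x9EAA
s_1 = Round(s_0, k_0) = 0xAA31
s_2 = Round(s_1, k_1) = 0x311D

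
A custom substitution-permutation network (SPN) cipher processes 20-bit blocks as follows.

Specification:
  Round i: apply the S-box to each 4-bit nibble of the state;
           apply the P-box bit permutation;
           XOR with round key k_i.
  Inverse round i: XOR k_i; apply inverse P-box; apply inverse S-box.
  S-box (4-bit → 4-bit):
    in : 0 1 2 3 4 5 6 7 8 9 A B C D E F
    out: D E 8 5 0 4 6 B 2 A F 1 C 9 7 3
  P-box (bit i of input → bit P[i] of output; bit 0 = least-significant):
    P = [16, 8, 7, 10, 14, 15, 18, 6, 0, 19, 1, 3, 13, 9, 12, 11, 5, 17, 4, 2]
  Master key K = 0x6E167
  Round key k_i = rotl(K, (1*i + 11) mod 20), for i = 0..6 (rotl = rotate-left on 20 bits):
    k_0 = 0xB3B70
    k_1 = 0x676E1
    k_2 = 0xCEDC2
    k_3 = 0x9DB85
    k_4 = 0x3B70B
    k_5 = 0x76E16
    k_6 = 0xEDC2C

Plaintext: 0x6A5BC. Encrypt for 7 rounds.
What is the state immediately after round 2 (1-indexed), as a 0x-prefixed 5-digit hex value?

s_0 = plaintext = 0x6A5BC
s_1 = Round(s_0, k_0) = 0x945E2
s_2 = Round(s_1, k_1) = 0x0B2E7
s_3 = Round(s_2, k_2) = 0x908FE
s_4 = Round(s_3, k_3) = 0x22201
s_5 = Round(s_4, k_4) = 0x7FAC7
s_6 = Round(s_5, k_5) = 0x84979
s_7 = Round(s_6, k_6) = 0x41964

0x0B2E7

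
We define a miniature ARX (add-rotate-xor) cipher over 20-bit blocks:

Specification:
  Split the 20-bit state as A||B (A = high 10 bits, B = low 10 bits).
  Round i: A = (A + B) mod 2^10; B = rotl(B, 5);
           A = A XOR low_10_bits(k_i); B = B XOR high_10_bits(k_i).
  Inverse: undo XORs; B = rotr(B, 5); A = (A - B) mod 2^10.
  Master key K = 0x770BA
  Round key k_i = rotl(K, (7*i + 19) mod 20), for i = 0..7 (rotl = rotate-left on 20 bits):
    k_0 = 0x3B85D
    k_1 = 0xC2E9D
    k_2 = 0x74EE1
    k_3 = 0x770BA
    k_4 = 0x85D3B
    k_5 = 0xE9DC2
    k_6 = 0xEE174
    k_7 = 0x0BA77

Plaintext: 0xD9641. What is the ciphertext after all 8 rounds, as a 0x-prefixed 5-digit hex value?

0x15D5B

s_0 = plaintext = 0xD9641
s_1 = Round(s_0, k_0) = 0x7ECDC
s_2 = Round(s_1, k_1) = 0x1288D
s_3 = Round(s_2, k_2) = 0x8D877
s_4 = Round(s_3, k_3) = 0x85F3F
s_5 = Round(s_4, k_4) = 0x1B5EE
s_6 = Round(s_5, k_5) = 0xE6668
s_7 = Round(s_6, k_6) = 0xDD6AB
s_8 = Round(s_7, k_7) = 0x15D5B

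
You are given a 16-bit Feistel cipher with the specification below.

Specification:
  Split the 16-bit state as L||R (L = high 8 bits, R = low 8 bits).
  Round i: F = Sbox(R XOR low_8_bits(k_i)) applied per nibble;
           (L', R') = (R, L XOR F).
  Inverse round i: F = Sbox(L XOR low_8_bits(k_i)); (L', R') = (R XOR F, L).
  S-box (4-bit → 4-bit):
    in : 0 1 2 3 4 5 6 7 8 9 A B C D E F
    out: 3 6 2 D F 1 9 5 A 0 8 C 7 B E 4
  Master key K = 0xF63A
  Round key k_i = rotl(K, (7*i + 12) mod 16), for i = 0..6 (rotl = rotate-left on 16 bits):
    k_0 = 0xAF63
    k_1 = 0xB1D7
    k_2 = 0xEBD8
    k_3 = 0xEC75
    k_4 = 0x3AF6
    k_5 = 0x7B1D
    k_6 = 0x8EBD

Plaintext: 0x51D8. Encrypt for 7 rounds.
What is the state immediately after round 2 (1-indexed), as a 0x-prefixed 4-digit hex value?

s_0 = plaintext = 0x51D8
s_1 = Round(s_0, k_0) = 0xD89D
s_2 = Round(s_1, k_1) = 0x9D20
s_3 = Round(s_2, k_2) = 0x20D7
s_4 = Round(s_3, k_3) = 0xD7A2
s_5 = Round(s_4, k_4) = 0xA2C8
s_6 = Round(s_5, k_5) = 0xC813
s_7 = Round(s_6, k_6) = 0x1346

0x9D20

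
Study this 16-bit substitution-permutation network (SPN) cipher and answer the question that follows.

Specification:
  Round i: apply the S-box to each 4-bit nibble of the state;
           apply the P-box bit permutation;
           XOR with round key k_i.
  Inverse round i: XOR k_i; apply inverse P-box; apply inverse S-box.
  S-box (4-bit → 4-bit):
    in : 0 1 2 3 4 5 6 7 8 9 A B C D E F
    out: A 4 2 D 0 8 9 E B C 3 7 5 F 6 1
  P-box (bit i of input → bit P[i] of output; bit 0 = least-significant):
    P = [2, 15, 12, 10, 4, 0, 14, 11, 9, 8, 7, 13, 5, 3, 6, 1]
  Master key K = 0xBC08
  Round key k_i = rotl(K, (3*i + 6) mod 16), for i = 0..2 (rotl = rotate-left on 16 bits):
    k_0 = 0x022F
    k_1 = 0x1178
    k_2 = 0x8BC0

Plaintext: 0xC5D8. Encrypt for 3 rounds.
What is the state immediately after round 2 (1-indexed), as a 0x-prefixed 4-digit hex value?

s_0 = plaintext = 0xC5D8
s_1 = Round(s_0, k_0) = 0xEE5A
s_2 = Round(s_1, k_1) = 0x98B4
s_3 = Round(s_2, k_2) = 0xE893

0x98B4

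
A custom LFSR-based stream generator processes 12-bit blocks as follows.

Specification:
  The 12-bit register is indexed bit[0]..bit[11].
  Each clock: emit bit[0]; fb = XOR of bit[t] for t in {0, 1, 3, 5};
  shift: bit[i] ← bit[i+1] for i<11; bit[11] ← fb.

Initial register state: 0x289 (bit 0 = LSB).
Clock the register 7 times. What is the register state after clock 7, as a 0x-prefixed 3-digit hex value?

reg_0 = 0x289
clock 1: out=1, reg = 0x144
clock 2: out=0, reg = 0x0A2
clock 3: out=0, reg = 0x051
clock 4: out=1, reg = 0x828
clock 5: out=0, reg = 0x414
clock 6: out=0, reg = 0x20A
clock 7: out=0, reg = 0x105

0x105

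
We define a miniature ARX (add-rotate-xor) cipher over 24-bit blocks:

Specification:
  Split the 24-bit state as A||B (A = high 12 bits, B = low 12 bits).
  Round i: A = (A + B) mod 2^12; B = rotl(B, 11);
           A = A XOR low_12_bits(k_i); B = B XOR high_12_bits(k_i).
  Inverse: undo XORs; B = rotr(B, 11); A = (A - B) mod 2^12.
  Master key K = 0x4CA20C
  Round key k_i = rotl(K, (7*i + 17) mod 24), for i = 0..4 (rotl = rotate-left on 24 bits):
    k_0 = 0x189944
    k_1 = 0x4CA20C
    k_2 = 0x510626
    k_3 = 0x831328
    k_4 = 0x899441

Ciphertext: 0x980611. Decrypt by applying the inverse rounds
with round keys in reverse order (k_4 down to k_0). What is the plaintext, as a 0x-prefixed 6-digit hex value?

0xA02ABC

s_0 = ciphertext = 0x980611
s_1 = InvRound(s_0, k_4) = 0x0B0D11
s_2 = InvRound(s_1, k_3) = 0x958A40
s_3 = InvRound(s_2, k_2) = 0x0DDEA1
s_4 = InvRound(s_3, k_1) = 0xDFA4D7
s_5 = InvRound(s_4, k_0) = 0xA02ABC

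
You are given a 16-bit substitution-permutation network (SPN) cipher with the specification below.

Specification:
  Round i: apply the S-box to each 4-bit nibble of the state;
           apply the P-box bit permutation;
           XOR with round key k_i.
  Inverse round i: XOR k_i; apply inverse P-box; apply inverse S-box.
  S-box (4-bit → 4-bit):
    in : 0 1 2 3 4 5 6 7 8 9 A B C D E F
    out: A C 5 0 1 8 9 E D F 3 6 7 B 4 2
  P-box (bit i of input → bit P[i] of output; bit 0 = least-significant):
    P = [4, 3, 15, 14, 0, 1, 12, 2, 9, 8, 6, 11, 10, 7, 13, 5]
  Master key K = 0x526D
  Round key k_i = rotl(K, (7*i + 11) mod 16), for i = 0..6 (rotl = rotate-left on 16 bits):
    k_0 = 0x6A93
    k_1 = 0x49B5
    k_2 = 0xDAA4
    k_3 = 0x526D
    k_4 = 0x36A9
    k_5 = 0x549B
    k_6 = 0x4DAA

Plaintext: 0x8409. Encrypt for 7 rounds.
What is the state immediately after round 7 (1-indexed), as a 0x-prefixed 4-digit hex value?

0x09F8

s_0 = plaintext = 0x8409
s_1 = Round(s_0, k_0) = 0x8CAD
s_2 = Round(s_1, k_1) = 0x2ECE
s_3 = Round(s_2, k_2) = 0x6EE7
s_4 = Round(s_3, k_3) = 0x8605
s_5 = Round(s_4, k_4) = 0x588F
s_6 = Round(s_5, k_5) = 0x4EF6
s_7 = Round(s_6, k_6) = 0x09F8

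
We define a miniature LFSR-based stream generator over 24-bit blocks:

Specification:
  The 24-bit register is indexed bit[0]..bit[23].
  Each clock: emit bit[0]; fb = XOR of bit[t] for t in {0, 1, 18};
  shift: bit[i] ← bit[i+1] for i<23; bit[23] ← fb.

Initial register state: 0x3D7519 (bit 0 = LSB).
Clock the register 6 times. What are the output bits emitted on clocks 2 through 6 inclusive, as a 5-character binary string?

reg_0 = 0x3D7519
clock 1: out=1, reg = 0x1EBA8C
clock 2: out=0, reg = 0x8F5D46
clock 3: out=0, reg = 0x47AEA3
clock 4: out=1, reg = 0xA3D751
clock 5: out=1, reg = 0xD1EBA8
clock 6: out=0, reg = 0x68F5D4

00110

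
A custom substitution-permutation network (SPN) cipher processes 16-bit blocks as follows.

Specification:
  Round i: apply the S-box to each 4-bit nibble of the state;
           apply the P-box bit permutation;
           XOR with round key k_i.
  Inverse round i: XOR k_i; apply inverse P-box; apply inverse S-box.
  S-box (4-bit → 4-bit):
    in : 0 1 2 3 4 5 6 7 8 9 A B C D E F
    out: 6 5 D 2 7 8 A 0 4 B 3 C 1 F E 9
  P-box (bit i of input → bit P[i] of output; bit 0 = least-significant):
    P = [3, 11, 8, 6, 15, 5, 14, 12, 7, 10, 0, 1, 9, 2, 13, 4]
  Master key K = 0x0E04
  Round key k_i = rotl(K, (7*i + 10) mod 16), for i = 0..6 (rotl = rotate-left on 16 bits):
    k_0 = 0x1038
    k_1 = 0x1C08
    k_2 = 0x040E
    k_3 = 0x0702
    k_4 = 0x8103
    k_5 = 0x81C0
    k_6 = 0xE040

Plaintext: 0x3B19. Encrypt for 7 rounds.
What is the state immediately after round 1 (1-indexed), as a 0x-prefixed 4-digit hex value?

0xD877

s_0 = plaintext = 0x3B19
s_1 = Round(s_0, k_0) = 0xD877
s_2 = Round(s_1, k_1) = 0x3E1D
s_3 = Round(s_2, k_2) = 0xC941
s_4 = Round(s_3, k_3) = 0xC0A8
s_5 = Round(s_4, k_4) = 0x0622
s_6 = Round(s_5, k_5) = 0x748E
s_7 = Round(s_6, k_6) = 0xAD81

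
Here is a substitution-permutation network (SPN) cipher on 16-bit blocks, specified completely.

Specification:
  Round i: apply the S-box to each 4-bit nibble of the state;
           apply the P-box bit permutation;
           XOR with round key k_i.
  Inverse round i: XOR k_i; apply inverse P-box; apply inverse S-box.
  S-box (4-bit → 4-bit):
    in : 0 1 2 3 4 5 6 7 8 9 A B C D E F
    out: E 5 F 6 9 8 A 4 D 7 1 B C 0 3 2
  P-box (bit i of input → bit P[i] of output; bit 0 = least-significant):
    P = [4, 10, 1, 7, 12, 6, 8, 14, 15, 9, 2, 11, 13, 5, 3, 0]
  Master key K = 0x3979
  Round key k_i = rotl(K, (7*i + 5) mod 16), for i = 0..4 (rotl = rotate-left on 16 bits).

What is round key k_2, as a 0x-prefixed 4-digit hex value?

K = 0x3979
k_0 = rotl(K, (7*0+5) mod 16) = rotl(K, 5) = 0x2F27
k_1 = rotl(K, (7*1+5) mod 16) = rotl(K, 12) = 0x9397
k_2 = rotl(K, (7*2+5) mod 16) = rotl(K, 3) = 0xCBC9

0xCBC9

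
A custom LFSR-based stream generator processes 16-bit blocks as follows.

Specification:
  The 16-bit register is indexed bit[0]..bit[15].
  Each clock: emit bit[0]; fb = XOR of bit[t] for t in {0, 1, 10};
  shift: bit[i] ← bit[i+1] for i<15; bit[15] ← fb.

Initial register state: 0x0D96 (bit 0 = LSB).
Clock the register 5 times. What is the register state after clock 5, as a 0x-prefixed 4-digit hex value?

0xF06C

reg_0 = 0x0D96
clock 1: out=0, reg = 0x06CB
clock 2: out=1, reg = 0x8365
clock 3: out=1, reg = 0xC1B2
clock 4: out=0, reg = 0xE0D9
clock 5: out=1, reg = 0xF06C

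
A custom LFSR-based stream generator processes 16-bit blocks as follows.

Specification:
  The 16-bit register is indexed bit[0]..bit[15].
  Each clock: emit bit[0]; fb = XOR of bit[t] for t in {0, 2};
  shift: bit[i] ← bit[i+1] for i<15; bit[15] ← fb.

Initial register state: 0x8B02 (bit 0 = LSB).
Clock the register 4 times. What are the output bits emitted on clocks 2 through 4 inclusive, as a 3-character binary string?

reg_0 = 0x8B02
clock 1: out=0, reg = 0x4581
clock 2: out=1, reg = 0xA2C0
clock 3: out=0, reg = 0x5160
clock 4: out=0, reg = 0x28B0

100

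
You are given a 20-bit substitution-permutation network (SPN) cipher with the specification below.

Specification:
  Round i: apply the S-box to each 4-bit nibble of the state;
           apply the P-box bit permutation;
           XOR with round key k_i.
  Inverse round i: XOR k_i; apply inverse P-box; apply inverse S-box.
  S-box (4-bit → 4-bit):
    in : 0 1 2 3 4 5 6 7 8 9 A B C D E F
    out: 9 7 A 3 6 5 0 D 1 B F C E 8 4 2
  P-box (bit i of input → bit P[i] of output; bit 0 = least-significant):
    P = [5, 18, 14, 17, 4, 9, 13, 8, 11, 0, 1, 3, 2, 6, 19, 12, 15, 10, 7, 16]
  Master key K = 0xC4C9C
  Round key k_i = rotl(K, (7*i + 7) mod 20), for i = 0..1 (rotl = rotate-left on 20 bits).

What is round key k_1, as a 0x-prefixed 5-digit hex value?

K = 0xC4C9C
k_0 = rotl(K, (7*0+7) mod 20) = rotl(K, 7) = 0x64E62
k_1 = rotl(K, (7*1+7) mod 20) = rotl(K, 14) = 0x73132

0x73132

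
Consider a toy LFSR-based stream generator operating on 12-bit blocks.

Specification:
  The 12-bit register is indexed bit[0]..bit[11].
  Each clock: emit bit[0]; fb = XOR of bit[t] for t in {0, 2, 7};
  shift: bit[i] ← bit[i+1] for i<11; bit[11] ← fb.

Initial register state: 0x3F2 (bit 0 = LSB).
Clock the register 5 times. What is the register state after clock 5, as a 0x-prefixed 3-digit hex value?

0x49F

reg_0 = 0x3F2
clock 1: out=0, reg = 0x9F9
clock 2: out=1, reg = 0x4FC
clock 3: out=0, reg = 0x27E
clock 4: out=0, reg = 0x93F
clock 5: out=1, reg = 0x49F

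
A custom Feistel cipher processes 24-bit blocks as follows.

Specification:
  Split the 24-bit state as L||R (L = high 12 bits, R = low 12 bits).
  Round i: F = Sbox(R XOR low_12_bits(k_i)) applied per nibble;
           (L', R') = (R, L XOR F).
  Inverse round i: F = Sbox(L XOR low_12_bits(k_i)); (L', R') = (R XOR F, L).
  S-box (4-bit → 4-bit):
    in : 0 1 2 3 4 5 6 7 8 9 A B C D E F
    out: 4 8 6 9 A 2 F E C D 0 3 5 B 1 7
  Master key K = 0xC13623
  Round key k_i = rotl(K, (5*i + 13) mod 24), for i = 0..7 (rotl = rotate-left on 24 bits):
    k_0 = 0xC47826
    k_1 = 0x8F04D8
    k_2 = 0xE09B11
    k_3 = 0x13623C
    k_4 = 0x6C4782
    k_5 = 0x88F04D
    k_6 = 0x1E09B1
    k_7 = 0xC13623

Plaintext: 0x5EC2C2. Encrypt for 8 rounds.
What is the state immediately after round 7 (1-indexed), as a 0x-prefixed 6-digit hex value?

s_0 = plaintext = 0x5EC2C2
s_1 = Round(s_0, k_0) = 0x2C25F6
s_2 = Round(s_1, k_1) = 0x5F6AA3
s_3 = Round(s_2, k_2) = 0xAA3DC0
s_4 = Round(s_3, k_3) = 0xDC0DD6
s_5 = Round(s_4, k_4) = 0xDD6DEA
s_6 = Round(s_5, k_5) = 0xDEA6D8
s_7 = Round(s_6, k_6) = 0x6D8A17
s_8 = Round(s_7, k_7) = 0xA17342

0x6D8A17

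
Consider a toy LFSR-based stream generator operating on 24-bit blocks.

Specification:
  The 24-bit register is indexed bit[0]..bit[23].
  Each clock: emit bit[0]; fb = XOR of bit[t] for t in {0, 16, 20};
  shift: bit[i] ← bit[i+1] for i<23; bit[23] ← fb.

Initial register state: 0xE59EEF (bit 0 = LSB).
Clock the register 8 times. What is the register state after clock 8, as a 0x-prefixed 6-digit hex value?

0x44E59E

reg_0 = 0xE59EEF
clock 1: out=1, reg = 0x72CF77
clock 2: out=1, reg = 0x3967BB
clock 3: out=1, reg = 0x9CB3DD
clock 4: out=1, reg = 0x4E59EE
clock 5: out=0, reg = 0x272CF7
clock 6: out=1, reg = 0x13967B
clock 7: out=1, reg = 0x89CB3D
clock 8: out=1, reg = 0x44E59E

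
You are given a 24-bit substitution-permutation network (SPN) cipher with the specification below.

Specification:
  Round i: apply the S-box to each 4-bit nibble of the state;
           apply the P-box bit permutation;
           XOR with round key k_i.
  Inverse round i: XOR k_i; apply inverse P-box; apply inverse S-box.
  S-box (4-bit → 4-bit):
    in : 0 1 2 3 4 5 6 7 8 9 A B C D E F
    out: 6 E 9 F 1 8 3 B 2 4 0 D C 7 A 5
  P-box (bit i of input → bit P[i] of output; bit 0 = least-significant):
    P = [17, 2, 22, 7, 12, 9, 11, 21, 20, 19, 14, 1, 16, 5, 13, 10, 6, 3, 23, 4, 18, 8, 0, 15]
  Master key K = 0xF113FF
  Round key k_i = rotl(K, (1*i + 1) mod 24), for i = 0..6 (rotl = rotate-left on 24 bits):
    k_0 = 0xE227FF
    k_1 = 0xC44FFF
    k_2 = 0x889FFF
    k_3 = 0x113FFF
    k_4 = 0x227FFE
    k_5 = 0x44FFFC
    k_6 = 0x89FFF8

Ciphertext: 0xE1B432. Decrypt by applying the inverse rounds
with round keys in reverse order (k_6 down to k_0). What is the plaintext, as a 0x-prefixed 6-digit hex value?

0xE8AB51

s_0 = ciphertext = 0xE1B432
s_1 = InvRound(s_0, k_6) = 0x86A11C
s_2 = InvRound(s_1, k_5) = 0xAFE9DB
s_3 = InvRound(s_2, k_4) = 0xB97868
s_4 = InvRound(s_3, k_3) = 0x0C51EE
s_5 = InvRound(s_4, k_2) = 0xBC590A
s_6 = InvRound(s_5, k_1) = 0x92E671
s_7 = InvRound(s_6, k_0) = 0xE8AB51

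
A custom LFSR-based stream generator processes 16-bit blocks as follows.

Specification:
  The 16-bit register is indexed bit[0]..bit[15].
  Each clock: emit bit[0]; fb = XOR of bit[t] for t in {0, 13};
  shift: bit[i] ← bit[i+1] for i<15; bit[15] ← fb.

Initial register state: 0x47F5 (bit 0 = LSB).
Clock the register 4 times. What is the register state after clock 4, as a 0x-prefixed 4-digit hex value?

0xF47F

reg_0 = 0x47F5
clock 1: out=1, reg = 0xA3FA
clock 2: out=0, reg = 0xD1FD
clock 3: out=1, reg = 0xE8FE
clock 4: out=0, reg = 0xF47F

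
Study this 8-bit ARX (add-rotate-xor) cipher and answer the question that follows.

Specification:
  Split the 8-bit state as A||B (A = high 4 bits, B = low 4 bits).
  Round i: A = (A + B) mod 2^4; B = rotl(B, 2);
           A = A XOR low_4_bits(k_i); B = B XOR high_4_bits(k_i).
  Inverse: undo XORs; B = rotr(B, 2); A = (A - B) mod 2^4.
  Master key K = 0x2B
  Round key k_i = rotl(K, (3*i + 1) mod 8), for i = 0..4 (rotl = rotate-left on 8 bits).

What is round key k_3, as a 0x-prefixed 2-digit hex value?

K = 0x2B
k_0 = rotl(K, (3*0+1) mod 8) = rotl(K, 1) = 0x56
k_1 = rotl(K, (3*1+1) mod 8) = rotl(K, 4) = 0xB2
k_2 = rotl(K, (3*2+1) mod 8) = rotl(K, 7) = 0x95
k_3 = rotl(K, (3*3+1) mod 8) = rotl(K, 2) = 0xAC

0xAC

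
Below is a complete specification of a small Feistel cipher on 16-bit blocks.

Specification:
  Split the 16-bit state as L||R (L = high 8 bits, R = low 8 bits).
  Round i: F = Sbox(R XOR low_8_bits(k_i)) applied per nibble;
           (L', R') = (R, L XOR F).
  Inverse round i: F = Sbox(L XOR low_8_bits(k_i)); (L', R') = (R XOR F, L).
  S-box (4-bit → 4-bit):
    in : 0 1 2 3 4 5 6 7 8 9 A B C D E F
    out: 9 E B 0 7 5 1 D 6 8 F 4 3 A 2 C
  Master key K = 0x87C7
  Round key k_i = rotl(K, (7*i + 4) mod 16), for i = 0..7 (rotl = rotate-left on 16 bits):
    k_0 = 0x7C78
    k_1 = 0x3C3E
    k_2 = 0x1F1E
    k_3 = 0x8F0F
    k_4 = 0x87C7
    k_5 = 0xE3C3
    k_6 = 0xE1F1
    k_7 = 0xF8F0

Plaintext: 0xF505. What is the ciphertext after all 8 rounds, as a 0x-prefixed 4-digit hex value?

0xACD3

s_0 = plaintext = 0xF505
s_1 = Round(s_0, k_0) = 0x052F
s_2 = Round(s_1, k_1) = 0x2FEB
s_3 = Round(s_2, k_2) = 0xEBEA
s_4 = Round(s_3, k_3) = 0xEACE
s_5 = Round(s_4, k_4) = 0xCE72
s_6 = Round(s_5, k_5) = 0x7280
s_7 = Round(s_6, k_6) = 0x80AC
s_8 = Round(s_7, k_7) = 0xACD3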